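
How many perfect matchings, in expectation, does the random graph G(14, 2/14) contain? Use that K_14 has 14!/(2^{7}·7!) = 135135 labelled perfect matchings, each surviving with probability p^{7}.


K_14 has 14!/(2^{7}·7!) = 135135 labelled perfect matchings.
For each such perfect matching H, let X_H = 1 if all 7 edges of H are present in G. Then P[X_H = 1] = p^{7} = (1/7)^{7} = 1/823543.
By linearity of expectation: E[X] = Σ_H E[X_H] = 135135 · p^{7} = 135135 · 1/823543 = 19305/117649.
Numerically: E[X] ≈ 0.1641.

E[X] = 135135 · (1/7)^{7} = 19305/117649 ≈ 0.1641.


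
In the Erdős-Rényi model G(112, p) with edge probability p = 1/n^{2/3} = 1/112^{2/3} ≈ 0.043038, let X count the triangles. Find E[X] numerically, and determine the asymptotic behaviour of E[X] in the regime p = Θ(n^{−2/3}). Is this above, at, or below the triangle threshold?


Number of potential triangles: C(112, 3) = 227920.
Each occurs with probability p³ ≈ (0.043038)³ ≈ 7.9719388e-05.
By linearity: E[X] = C(112, 3)·p³ ≈ 227920 · 7.9719388e-05 ≈ 18.16964.
Since α = 2/3 < 1, p = c/n^{2/3} ≫ 1/n is above the triangle threshold p ~ 1/n. Asymptotically E[X] ~ (c³/6)·n^{3(1−α)} = (1³/6)·n^{1} → ∞; triangles are abundant w.h.p.

E[X] ≈ 18.16964; in regime p = Θ(1/n^{2/3}) E[X] diverges (above the triangle threshold p ~ 1/n).


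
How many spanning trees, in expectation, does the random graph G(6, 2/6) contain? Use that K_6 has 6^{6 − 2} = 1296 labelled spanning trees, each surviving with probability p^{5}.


K_6 has 6^{6 − 2} = 1296 labelled spanning trees.
For each such spanning tree H, let X_H = 1 if all 5 edges of H are present in G. Then P[X_H = 1] = p^{5} = (1/3)^{5} = 1/243.
Summing the indicators: E[X] = Σ_H E[X_H] = 1296 · p^{5} = 1296 · 1/243 = 16/3.
Numerically: E[X] ≈ 5.333.

E[X] = 1296 · (1/3)^{5} = 16/3 ≈ 5.333.


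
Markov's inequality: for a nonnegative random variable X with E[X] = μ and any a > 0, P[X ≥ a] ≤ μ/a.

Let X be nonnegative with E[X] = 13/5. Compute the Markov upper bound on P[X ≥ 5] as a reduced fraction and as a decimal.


μ = E[X] = 13/5, a = 5.
Markov: P[X ≥ 5] ≤ μ/a = (13/5)/5 = 13/25.
Numerically: ≈ 0.52000.
(Since a = 5 > μ = 2.60000, the bound 13/25 is < 1 and informative.)

P[X ≥ 5] ≤ 13/25 ≈ 0.52000.


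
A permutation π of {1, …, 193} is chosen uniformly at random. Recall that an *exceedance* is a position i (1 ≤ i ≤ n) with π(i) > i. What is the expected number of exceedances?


Write X = Σ_{i=1}^{193} X_i, where X_i = 1_{π(i) > i}.
For each fixed i, π(i) is uniform over {1, …, 193} (marginal of a uniform permutation), so P[π(i) > i] = (n − i)/n. Summing: Σ_{i=1}^{193} (n − i)/n = (0 + 1 + … + 192)/193 = 193(193 − 1)/(2·193) = (193 − 1)/2.
Hence E[X] = Σ_{i=1}^{193} (193 − i)/193 = 96 ≈ 96.000.

E[X] = 96 = 96.000.


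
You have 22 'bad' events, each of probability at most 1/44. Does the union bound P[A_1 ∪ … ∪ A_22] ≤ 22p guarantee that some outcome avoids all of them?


Union bound: P[∪_{i=1}^{22} A_i] ≤ Σ_i P[A_i] ≤ 22·p = 22·(1/44) = 1/2.
Numerically: 1/2 ≈ 0.50000.
Is 1/2 < 1? YES.
Since P[∪ A_i] ≤ 1/2 < 1, the complement has P[∩ A_i^c] ≥ 1 − 1/2 = 1/2 > 0, so some outcome avoids every A_i.

22·p = 1/2 ≈ 0.50000; existence CERTIFIED by the union bound.


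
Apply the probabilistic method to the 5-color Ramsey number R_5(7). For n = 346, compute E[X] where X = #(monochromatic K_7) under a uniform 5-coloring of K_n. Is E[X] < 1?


E[X] = C(346, 7) · 5^{1 − 21} = 110809404801480 · 5^{−20} = 110809404801480/95367431640625.
As a reduced fraction: E[X] = 22161880960296/19073486328125 ≈ 1.161921.
Is E[X] < 1? NO.
Since E[X] ≥ 1, the first-moment bound is inconclusive at n = 346; it does NOT by itself certify R_5(7) > 346.

E[X] = 22161880960296/19073486328125 ≈ 1.161921; E[X] ≥ 1; first-moment method inconclusive here.


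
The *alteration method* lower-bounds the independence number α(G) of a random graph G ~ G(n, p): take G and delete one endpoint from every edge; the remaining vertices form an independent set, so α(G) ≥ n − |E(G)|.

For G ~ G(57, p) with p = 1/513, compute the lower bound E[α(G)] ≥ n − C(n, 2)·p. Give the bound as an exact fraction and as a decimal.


E[|E(G)|] = C(57, 2)·p = 1596 · (1/513) = 28/9.
E[α(G)] ≥ n − E[|E(G)|] = 57 − 28/9 = 485/9.
Numerically: ≈ 53.888889.
(This is only a lower bound; the true E[α(G)] may be larger.)

E[α(G)] ≥ 485/9 ≈ 53.888889.


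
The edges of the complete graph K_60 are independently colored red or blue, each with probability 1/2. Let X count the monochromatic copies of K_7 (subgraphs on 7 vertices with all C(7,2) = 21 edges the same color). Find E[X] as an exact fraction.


Let X = Σ_S X_S over the C(60, 7) = 386206920 subsets S of size 7, where X_S = 1 if the K_7 on S is monochromatic.
For a fixed S, the K_7 on S has C(7, 2) = 21 edges. P[all 21 edges red] = (1/2)^21, and likewise for blue, so P[monochromatic] = 2·(1/2)^21 = 2^{1 − 21} = 1/1048576.
By linearity of expectation: E[X] = C(60, 7) · 2^{1 − 21} = 386206920 · 1/1048576 = 48275865/131072.
Numerically: E[X] ≈ 368.31562.

E[X] = C(60,7)·2^(1−C(7,2)) = 48275865/131072 ≈ 368.31562.


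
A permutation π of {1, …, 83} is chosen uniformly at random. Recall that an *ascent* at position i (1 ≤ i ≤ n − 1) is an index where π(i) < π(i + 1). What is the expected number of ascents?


Write X = Σ X_I over i = 1, …, 82, with X_I the indicator of one ascent.
There are 82 indicators.
For each fixed i, the pair (π(i), π(i+1)) is a uniformly random ordered pair of distinct values from {1, …, 83}; by symmetry P[π(i) < π(i+1)] = 1/2.
By linearity: E[X] = 82 · (1/2) = (83 − 1) · (1/2) = 41 ≈ 41.000.

E[X] = 41 = 41.000.


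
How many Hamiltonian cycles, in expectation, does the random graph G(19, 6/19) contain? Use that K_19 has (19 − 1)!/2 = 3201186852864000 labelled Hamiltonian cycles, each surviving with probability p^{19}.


K_19 has (19 − 1)!/2 = 3201186852864000 labelled Hamiltonian cycles.
For each such Hamiltonian cycle H, let X_H = 1 if all 19 edges of H are present in G. Then P[X_H = 1] = p^{19} = (6/19)^{19} = 609359740010496/1978419655660313589123979.
By linearity: E[X] = Σ_H E[X_H] = 3201186852864000 · p^{19} = 3201186852864000 · 609359740010496/1978419655660313589123979 = 1950674388386224952567660544000/1978419655660313589123979.
Numerically: E[X] ≈ 9.86e+05.

E[X] = 3201186852864000 · (6/19)^{19} = 1950674388386224952567660544000/1978419655660313589123979 ≈ 9.86e+05.


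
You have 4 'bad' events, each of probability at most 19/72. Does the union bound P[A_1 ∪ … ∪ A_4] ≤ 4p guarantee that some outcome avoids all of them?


Union bound: P[∪_{i=1}^{4} A_i] ≤ Σ_i P[A_i] ≤ 4·p = 4·(19/72) = 19/18.
Numerically: 19/18 ≈ 1.0556.
Is 19/18 < 1? NO.
Since the bound 19/18 is ≥ 1, the union bound is uninformative here; it does NOT by itself certify existence.

4·p = 19/18 ≈ 1.0556; existence NOT certified by the union bound.


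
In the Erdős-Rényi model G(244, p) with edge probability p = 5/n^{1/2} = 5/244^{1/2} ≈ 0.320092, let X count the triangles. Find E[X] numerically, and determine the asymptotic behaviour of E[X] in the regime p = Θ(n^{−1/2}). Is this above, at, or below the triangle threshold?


Number of potential triangles: C(244, 3) = 2391444.
Each occurs with probability p³ ≈ (0.320092)³ ≈ 3.27963320e-02.
By linearity: E[X] = C(244, 3)·p³ ≈ 2391444 · 3.27963320e-02 ≈ 78430.591264.
Since α = 1/2 < 1, p = c/n^{1/2} ≫ 1/n is above the triangle threshold p ~ 1/n. Asymptotically E[X] ~ (c³/6)·n^{3(1−α)} = (5³/6)·n^{1.5} → ∞; triangles are abundant w.h.p.

E[X] ≈ 78430.591264; in regime p = Θ(1/n^{1/2}) E[X] diverges (above the triangle threshold p ~ 1/n).


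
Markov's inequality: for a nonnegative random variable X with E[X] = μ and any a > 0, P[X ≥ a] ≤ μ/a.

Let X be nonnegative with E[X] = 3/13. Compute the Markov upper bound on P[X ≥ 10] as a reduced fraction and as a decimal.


μ = E[X] = 3/13, a = 10.
Markov: P[X ≥ 10] ≤ μ/a = (3/13)/10 = 3/130.
Numerically: ≈ 0.0231.
(Since a = 10 > μ = 0.2308, the bound 3/130 is < 1 and informative.)

P[X ≥ 10] ≤ 3/130 ≈ 0.0231.


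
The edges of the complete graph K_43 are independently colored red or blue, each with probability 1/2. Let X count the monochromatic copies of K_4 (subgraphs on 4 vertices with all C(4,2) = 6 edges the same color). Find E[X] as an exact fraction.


Let X = Σ_S X_S over the C(43, 4) = 123410 subsets S of size 4, where X_S = 1 if the K_4 on S is monochromatic.
For a fixed S, the K_4 on S has C(4, 2) = 6 edges. P[all 6 edges red] = (1/2)^6, and likewise for blue, so P[monochromatic] = 2·(1/2)^6 = 2^{1 − 6} = 1/32.
By linearity of expectation: E[X] = C(43, 4) · 2^{1 − 6} = 123410 · 1/32 = 61705/16.
Numerically: E[X] ≈ 3856.5625.

E[X] = C(43,4)·2^(1−C(4,2)) = 61705/16 ≈ 3856.5625.


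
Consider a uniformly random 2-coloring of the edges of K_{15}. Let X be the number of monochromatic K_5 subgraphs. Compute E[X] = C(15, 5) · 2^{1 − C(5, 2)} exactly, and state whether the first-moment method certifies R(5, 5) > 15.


E[X] = C(15, 5) · 2^{1 − 10} = 3003 · 2^{−9} = 3003/512.
As a reduced fraction: E[X] = 3003/512 ≈ 5.865234.
Is E[X] < 1? NO.
Since E[X] ≥ 1, the first-moment bound is inconclusive at n = 15; it does NOT by itself certify R(5, 5) > 15.

E[X] = 3003/512 ≈ 5.865234; E[X] ≥ 1; first-moment method inconclusive here.


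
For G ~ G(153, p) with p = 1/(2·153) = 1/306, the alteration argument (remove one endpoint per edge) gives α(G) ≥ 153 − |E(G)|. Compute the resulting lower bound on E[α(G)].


E[|E(G)|] = C(153, 2)·p = 11628 · (1/306) = 38.
E[α(G)] ≥ n − E[|E(G)|] = 153 − 38 = 115.
Numerically: ≈ 115.00000.
(This is only a lower bound; the true E[α(G)] may be larger.)

E[α(G)] ≥ 115 ≈ 115.00000.


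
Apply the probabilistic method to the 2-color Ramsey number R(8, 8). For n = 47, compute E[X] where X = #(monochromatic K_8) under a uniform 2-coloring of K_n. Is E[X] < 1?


E[X] = C(47, 8) · 2^{1 − 28} = 314457495 · 2^{−27} = 314457495/134217728.
As a reduced fraction: E[X] = 314457495/134217728 ≈ 2.343.
Is E[X] < 1? NO.
Since E[X] ≥ 1, the first-moment bound is inconclusive at n = 47; it does NOT by itself certify R(8, 8) > 47.

E[X] = 314457495/134217728 ≈ 2.343; E[X] ≥ 1; first-moment method inconclusive here.


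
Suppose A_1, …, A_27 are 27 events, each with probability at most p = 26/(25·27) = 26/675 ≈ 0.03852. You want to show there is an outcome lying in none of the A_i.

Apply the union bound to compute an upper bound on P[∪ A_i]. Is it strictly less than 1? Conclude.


Union bound: P[∪_{i=1}^{27} A_i] ≤ Σ_i P[A_i] ≤ 27·p = 27·(26/675) = 26/25.
Numerically: 26/25 ≈ 1.04000.
Is 26/25 < 1? NO.
Since the bound 26/25 is ≥ 1, the union bound is uninformative here; it does NOT by itself certify existence.

27·p = 26/25 ≈ 1.04000; existence NOT certified by the union bound.


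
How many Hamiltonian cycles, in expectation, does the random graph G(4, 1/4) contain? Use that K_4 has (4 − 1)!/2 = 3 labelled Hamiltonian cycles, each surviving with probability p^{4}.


K_4 has (4 − 1)!/2 = 3 labelled Hamiltonian cycles.
For each such Hamiltonian cycle H, let X_H = 1 if all 4 edges of H are present in G. Then P[X_H = 1] = p^{4} = (1/4)^{4} = 1/256.
By linearity: E[X] = Σ_H E[X_H] = 3 · p^{4} = 3 · 1/256 = 3/256.
Numerically: E[X] ≈ 0.01172.

E[X] = 3 · (1/4)^{4} = 3/256 ≈ 0.01172.


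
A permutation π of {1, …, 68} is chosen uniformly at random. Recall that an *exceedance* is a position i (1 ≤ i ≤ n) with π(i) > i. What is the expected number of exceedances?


Write X = Σ_{i=1}^{68} X_i, where X_i = 1_{π(i) > i}.
For each fixed i, π(i) is uniform over {1, …, 68} (marginal of a uniform permutation), so P[π(i) > i] = (n − i)/n. Summing: Σ_{i=1}^{68} (n − i)/n = (0 + 1 + … + 67)/68 = 68(68 − 1)/(2·68) = (68 − 1)/2.
Hence E[X] = Σ_{i=1}^{68} (68 − i)/68 = 67/2 ≈ 33.5000.

E[X] = 67/2 = 33.5000.


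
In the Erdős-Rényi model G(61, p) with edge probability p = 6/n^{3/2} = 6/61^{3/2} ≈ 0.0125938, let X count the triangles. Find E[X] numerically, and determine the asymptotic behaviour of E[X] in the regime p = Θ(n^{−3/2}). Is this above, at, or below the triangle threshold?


Number of potential triangles: C(61, 3) = 35990.
Each occurs with probability p³ ≈ (0.0125938)³ ≈ 1.99742046e-06.
By linearity: E[X] = C(61, 3)·p³ ≈ 35990 · 1.99742046e-06 ≈ 0.071887.
Since α = 3/2 > 1, p = c/n^{3/2} = o(1/n) is below the triangle threshold p ~ 1/n. Asymptotically E[X] ~ (c³/6)·n^{3(1−α)} = (6³/6)·n^{-1.5} → 0, so by Markov's inequality G has no triangles w.h.p.

E[X] ≈ 0.071887; in regime p = Θ(1/n^{3/2}) E[X] tends to 0 (below the triangle threshold p ~ 1/n).


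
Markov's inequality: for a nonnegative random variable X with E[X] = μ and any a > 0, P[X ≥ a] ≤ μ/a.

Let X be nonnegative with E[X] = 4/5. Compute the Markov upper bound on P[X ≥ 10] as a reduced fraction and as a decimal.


μ = E[X] = 4/5, a = 10.
Markov: P[X ≥ 10] ≤ μ/a = (4/5)/10 = 2/25.
Numerically: ≈ 0.080.
(Since a = 10 > μ = 0.800, the bound 2/25 is < 1 and informative.)

P[X ≥ 10] ≤ 2/25 ≈ 0.080.


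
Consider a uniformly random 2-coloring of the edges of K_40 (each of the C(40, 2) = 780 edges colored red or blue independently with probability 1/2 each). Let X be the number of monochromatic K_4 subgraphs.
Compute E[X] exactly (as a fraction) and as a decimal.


Let X = Σ_S X_S over the C(40, 4) = 91390 subsets S of size 4, where X_S = 1 if the K_4 on S is monochromatic.
For a fixed S, the K_4 on S has C(4, 2) = 6 edges. P[all 6 edges red] = (1/2)^6, and likewise for blue, so P[monochromatic] = 2·(1/2)^6 = 2^{1 − 6} = 1/32.
Summing: E[X] = C(40, 4) · 2^{1 − 6} = 91390 · 1/32 = 45695/16.
Numerically: E[X] ≈ 2855.9375.

E[X] = C(40,4)·2^(1−C(4,2)) = 45695/16 ≈ 2855.9375.


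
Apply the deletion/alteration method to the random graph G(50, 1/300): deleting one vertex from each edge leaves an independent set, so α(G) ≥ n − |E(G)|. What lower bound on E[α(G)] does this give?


E[|E(G)|] = C(50, 2)·p = 1225 · (1/300) = 49/12.
E[α(G)] ≥ n − E[|E(G)|] = 50 − 49/12 = 551/12.
Numerically: ≈ 45.91667.
(This is only a lower bound; the true E[α(G)] may be larger.)

E[α(G)] ≥ 551/12 ≈ 45.91667.


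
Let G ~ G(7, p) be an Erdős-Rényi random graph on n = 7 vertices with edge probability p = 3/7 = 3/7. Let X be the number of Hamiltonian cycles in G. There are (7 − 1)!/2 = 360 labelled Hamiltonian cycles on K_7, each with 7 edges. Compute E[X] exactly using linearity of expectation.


K_7 has (7 − 1)!/2 = 360 labelled Hamiltonian cycles.
For each such Hamiltonian cycle H, let X_H = 1 if all 7 edges of H are present in G. Then P[X_H = 1] = p^{7} = (3/7)^{7} = 2187/823543.
By linearity of expectation: E[X] = Σ_H E[X_H] = 360 · p^{7} = 360 · 2187/823543 = 787320/823543.
Numerically: E[X] ≈ 0.956016.

E[X] = 360 · (3/7)^{7} = 787320/823543 ≈ 0.956016.


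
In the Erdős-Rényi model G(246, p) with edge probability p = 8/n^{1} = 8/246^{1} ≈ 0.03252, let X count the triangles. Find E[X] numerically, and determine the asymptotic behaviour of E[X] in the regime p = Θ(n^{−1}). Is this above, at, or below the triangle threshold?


Number of potential triangles: C(246, 3) = 2450980.
Each occurs with probability p³ ≈ (0.03252)³ ≈ 3.439257e-05.
By linearity: E[X] = C(246, 3)·p³ ≈ 2450980 · 3.439257e-05 ≈ 84.2955.
Here α = 1, so p = 8/n is exactly at the triangle threshold p ~ 1/n. Asymptotically E[X] → c³/6 = 8³/6 = 256/3 ≈ 85.3333, a bounded constant. In this regime the triangle count is asymptotically Poisson(c³/6).

E[X] ≈ 84.2955; in regime p = Θ(1/n^{1}) E[X] stays bounded (at the triangle threshold p ~ 1/n).


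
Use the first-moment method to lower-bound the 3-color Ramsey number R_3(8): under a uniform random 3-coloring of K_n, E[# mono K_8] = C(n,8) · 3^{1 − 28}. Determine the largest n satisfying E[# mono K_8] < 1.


We need C(n, 8) · 3^{1 − 28} < 1, i.e. C(n, 8) < 3^{28 − 1} = 7625597484987.
Check values of n near the boundary:
  n = 152: C(152, 8) = 5859727868575; 5859727868575 < 7625597484987? YES
  n = 153: C(153, 8) = 6183023199255; 6183023199255 < 7625597484987? YES
  n = 154: C(154, 8) = 6521818990995; 6521818990995 < 7625597484987? YES
  n = 155: C(155, 8) = 6876747915675; 6876747915675 < 7625597484987? YES
  n = 156: C(156, 8) = 7248464019225; 7248464019225 < 7625597484987? YES
  n = 157: C(157, 8) = 7637643295425; 7637643295425 < 7625597484987? NO
The largest n with C(n, 8) < 7625597484987 is n = 156 (where E[X] = 805384891025/847288609443 ≈ 0.951). Hence R_3(8) > 156, i.e. R_3(8) ≥ 157.

Largest n = 156; hence R_3(8) > 156.


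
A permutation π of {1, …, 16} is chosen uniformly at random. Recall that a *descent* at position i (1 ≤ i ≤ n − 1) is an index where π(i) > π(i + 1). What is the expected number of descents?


Write X = Σ X_I over i = 1, …, 15, with X_I the indicator of one descent.
There are 15 indicators.
For each fixed i, the pair (π(i), π(i+1)) is a uniformly random ordered pair of distinct values from {1, …, 16}; by symmetry P[π(i) > π(i+1)] = 1/2.
By linearity: E[X] = 15 · (1/2) = (16 − 1) · (1/2) = 15/2 ≈ 7.500.

E[X] = 15/2 = 7.500.


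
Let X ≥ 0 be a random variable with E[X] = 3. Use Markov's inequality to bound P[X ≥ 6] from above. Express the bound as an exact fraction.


μ = E[X] = 3, a = 6.
Markov: P[X ≥ 6] ≤ μ/a = (3)/6 = 1/2.
Numerically: ≈ 0.5000.
(Since a = 6 > μ = 3.0000, the bound 1/2 is < 1 and informative.)

P[X ≥ 6] ≤ 1/2 ≈ 0.5000.


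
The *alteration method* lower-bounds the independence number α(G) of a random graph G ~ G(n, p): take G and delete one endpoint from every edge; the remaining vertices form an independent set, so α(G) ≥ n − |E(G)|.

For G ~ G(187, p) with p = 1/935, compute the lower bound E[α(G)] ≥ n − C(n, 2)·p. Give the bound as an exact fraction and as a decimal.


E[|E(G)|] = C(187, 2)·p = 17391 · (1/935) = 93/5.
E[α(G)] ≥ n − E[|E(G)|] = 187 − 93/5 = 842/5.
Numerically: ≈ 168.4000.
(This is only a lower bound; the true E[α(G)] may be larger.)

E[α(G)] ≥ 842/5 ≈ 168.4000.


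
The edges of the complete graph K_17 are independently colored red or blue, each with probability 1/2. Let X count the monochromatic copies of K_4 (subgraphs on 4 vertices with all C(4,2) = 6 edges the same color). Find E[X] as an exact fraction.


Let X = Σ_S X_S over the C(17, 4) = 2380 subsets S of size 4, where X_S = 1 if the K_4 on S is monochromatic.
For a fixed S, the K_4 on S has C(4, 2) = 6 edges. P[all 6 edges red] = (1/2)^6, and likewise for blue, so P[monochromatic] = 2·(1/2)^6 = 2^{1 − 6} = 1/32.
Summing: E[X] = C(17, 4) · 2^{1 − 6} = 2380 · 1/32 = 595/8.
Numerically: E[X] ≈ 74.375000.

E[X] = C(17,4)·2^(1−C(4,2)) = 595/8 ≈ 74.375000.


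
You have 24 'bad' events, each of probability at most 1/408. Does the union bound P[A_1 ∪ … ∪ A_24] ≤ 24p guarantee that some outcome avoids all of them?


Union bound: P[∪_{i=1}^{24} A_i] ≤ Σ_i P[A_i] ≤ 24·p = 24·(1/408) = 1/17.
Numerically: 1/17 ≈ 0.0588235.
Is 1/17 < 1? YES.
Since P[∪ A_i] ≤ 1/17 < 1, the complement has P[∩ A_i^c] ≥ 1 − 1/17 = 16/17 > 0, so some outcome avoids every A_i.

24·p = 1/17 ≈ 0.0588235; existence CERTIFIED by the union bound.


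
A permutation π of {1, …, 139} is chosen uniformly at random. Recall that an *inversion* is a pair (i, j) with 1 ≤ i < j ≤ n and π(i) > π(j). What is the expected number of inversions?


Write X = Σ X_I over the C(139, 2) = 9591 pairs i < j, with X_I the indicator of one inversion.
There are 9591 indicators.
For each fixed pair i < j, the values π(i) and π(j) are two distinct elements of {1, …, 139} in uniformly random order; by symmetry P[π(i) > π(j)] = 1/2.
By linearity: E[X] = 9591 · (1/2) = C(139, 2) · (1/2) = 9591/2 = 9591/2 ≈ 4795.50000.

E[X] = 9591/2 = 4795.50000.


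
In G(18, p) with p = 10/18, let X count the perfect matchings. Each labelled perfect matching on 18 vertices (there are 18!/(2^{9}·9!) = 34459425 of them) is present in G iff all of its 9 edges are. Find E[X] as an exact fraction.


K_18 has 18!/(2^{9}·9!) = 34459425 labelled perfect matchings.
For each such perfect matching H, let X_H = 1 if all 9 edges of H are present in G. Then P[X_H = 1] = p^{9} = (5/9)^{9} = 1953125/387420489.
By linearity: E[X] = Σ_H E[X_H] = 34459425 · p^{9} = 34459425 · 1953125/387420489 = 830908203125/4782969.
Numerically: E[X] ≈ 1.7372e+05.

E[X] = 34459425 · (5/9)^{9} = 830908203125/4782969 ≈ 1.7372e+05.


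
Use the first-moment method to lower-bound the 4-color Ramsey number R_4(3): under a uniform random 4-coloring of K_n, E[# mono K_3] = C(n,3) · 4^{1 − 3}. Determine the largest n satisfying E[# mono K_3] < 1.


We need C(n, 3) · 4^{1 − 3} < 1, i.e. C(n, 3) < 4^{3 − 1} = 16.
Check values of n near the boundary:
  n = 4: C(4, 3) = 4; 4 < 16? YES
  n = 5: C(5, 3) = 10; 10 < 16? YES
  n = 6: C(6, 3) = 20; 20 < 16? NO
  n = 7: C(7, 3) = 35; 35 < 16? NO
  n = 8: C(8, 3) = 56; 56 < 16? NO
The largest n with C(n, 3) < 16 is n = 5 (where E[X] = 5/8 ≈ 0.625000). Hence R_4(3) > 5, i.e. R_4(3) ≥ 6.

Largest n = 5; hence R_4(3) > 5.


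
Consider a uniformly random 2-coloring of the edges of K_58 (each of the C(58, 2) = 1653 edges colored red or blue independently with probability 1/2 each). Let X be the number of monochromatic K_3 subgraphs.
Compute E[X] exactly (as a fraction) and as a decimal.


Let X = Σ_S X_S over the C(58, 3) = 30856 subsets S of size 3, where X_S = 1 if the K_3 on S is monochromatic.
For a fixed S, the K_3 on S has C(3, 2) = 3 edges. P[all 3 edges red] = (1/2)^3, and likewise for blue, so P[monochromatic] = 2·(1/2)^3 = 2^{1 − 3} = 1/4.
By linearity of expectation: E[X] = C(58, 3) · 2^{1 − 3} = 30856 · 1/4 = 7714.
Numerically: E[X] ≈ 7714.0000.

E[X] = C(58,3)·2^(1−C(3,2)) = 7714 ≈ 7714.0000.


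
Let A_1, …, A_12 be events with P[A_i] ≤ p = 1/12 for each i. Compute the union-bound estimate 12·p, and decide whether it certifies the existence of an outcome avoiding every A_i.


Union bound: P[∪_{i=1}^{12} A_i] ≤ Σ_i P[A_i] ≤ 12·p = 12·(1/12) = 1.
Numerically: 1 ≈ 1.0000000.
Is 1 < 1? NO.
Since the bound 1 is ≥ 1, the union bound is uninformative here; it does NOT by itself certify existence.

12·p = 1 ≈ 1.0000000; existence NOT certified by the union bound.


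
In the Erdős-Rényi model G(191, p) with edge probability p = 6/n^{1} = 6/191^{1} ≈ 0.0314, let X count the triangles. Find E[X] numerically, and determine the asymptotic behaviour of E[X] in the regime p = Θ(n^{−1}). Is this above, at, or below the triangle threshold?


Number of potential triangles: C(191, 3) = 1143135.
Each occurs with probability p³ ≈ (0.0314)³ ≈ 3.09994e-05.
By linearity: E[X] = C(191, 3)·p³ ≈ 1143135 · 3.09994e-05 ≈ 35.437.
Here α = 1, so p = 6/n is exactly at the triangle threshold p ~ 1/n. Asymptotically E[X] → c³/6 = 6³/6 = 36 ≈ 36.000, a bounded constant. In this regime the triangle count is asymptotically Poisson(c³/6).

E[X] ≈ 35.437; in regime p = Θ(1/n^{1}) E[X] stays bounded (at the triangle threshold p ~ 1/n).


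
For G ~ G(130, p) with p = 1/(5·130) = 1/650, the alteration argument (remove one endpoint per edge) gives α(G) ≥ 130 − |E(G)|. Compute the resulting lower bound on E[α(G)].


E[|E(G)|] = C(130, 2)·p = 8385 · (1/650) = 129/10.
E[α(G)] ≥ n − E[|E(G)|] = 130 − 129/10 = 1171/10.
Numerically: ≈ 117.100.
(This is only a lower bound; the true E[α(G)] may be larger.)

E[α(G)] ≥ 1171/10 ≈ 117.100.


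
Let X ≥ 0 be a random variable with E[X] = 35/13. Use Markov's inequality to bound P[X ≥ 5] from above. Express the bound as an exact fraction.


μ = E[X] = 35/13, a = 5.
Markov: P[X ≥ 5] ≤ μ/a = (35/13)/5 = 7/13.
Numerically: ≈ 0.538.
(Since a = 5 > μ = 2.692, the bound 7/13 is < 1 and informative.)

P[X ≥ 5] ≤ 7/13 ≈ 0.538.


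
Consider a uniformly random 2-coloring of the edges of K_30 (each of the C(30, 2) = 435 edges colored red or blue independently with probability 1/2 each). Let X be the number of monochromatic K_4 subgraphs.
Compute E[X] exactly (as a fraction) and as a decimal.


Let X = Σ_S X_S over the C(30, 4) = 27405 subsets S of size 4, where X_S = 1 if the K_4 on S is monochromatic.
For a fixed S, the K_4 on S has C(4, 2) = 6 edges. P[all 6 edges red] = (1/2)^6, and likewise for blue, so P[monochromatic] = 2·(1/2)^6 = 2^{1 − 6} = 1/32.
Summing: E[X] = C(30, 4) · 2^{1 − 6} = 27405 · 1/32 = 27405/32.
Numerically: E[X] ≈ 856.4062.

E[X] = C(30,4)·2^(1−C(4,2)) = 27405/32 ≈ 856.4062.


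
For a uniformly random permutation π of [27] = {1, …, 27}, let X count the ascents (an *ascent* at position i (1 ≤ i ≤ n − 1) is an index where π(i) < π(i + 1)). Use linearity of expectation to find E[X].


Write X = Σ X_I over i = 1, …, 26, with X_I the indicator of one ascent.
There are 26 indicators.
For each fixed i, the pair (π(i), π(i+1)) is a uniformly random ordered pair of distinct values from {1, …, 27}; by symmetry P[π(i) < π(i+1)] = 1/2.
By linearity: E[X] = 26 · (1/2) = (27 − 1) · (1/2) = 13 ≈ 13.000000.

E[X] = 13 = 13.000000.


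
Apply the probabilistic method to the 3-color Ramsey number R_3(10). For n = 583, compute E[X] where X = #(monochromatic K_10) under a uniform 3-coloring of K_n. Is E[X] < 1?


E[X] = C(583, 10) · 3^{1 − 45} = 1156690232601431494120 · 3^{−44} = 1156690232601431494120/984770902183611232881.
As a reduced fraction: E[X] = 1156690232601431494120/984770902183611232881 ≈ 1.17458.
Is E[X] < 1? NO.
Since E[X] ≥ 1, the first-moment bound is inconclusive at n = 583; it does NOT by itself certify R_3(10) > 583.

E[X] = 1156690232601431494120/984770902183611232881 ≈ 1.17458; E[X] ≥ 1; first-moment method inconclusive here.


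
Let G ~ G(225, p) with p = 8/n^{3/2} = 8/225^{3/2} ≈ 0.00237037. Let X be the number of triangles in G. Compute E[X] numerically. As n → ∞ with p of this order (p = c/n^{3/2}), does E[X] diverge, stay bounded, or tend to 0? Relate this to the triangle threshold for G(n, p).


Number of potential triangles: C(225, 3) = 1873200.
Each occurs with probability p³ ≈ (0.00237037)³ ≈ 1.33182950e-08.
By linearity: E[X] = C(225, 3)·p³ ≈ 1873200 · 1.33182950e-08 ≈ 0.024948.
Since α = 3/2 > 1, p = c/n^{3/2} = o(1/n) is below the triangle threshold p ~ 1/n. Asymptotically E[X] ~ (c³/6)·n^{3(1−α)} = (8³/6)·n^{-1.5} → 0, so by Markov's inequality G has no triangles w.h.p.

E[X] ≈ 0.024948; in regime p = Θ(1/n^{3/2}) E[X] tends to 0 (below the triangle threshold p ~ 1/n).


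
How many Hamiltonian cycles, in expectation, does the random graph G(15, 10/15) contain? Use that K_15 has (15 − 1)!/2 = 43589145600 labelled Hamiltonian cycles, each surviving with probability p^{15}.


K_15 has (15 − 1)!/2 = 43589145600 labelled Hamiltonian cycles.
For each such Hamiltonian cycle H, let X_H = 1 if all 15 edges of H are present in G. Then P[X_H = 1] = p^{15} = (2/3)^{15} = 32768/14348907.
By linearity: E[X] = Σ_H E[X_H] = 43589145600 · p^{15} = 43589145600 · 32768/14348907 = 5877897625600/59049.
Numerically: E[X] ≈ 9.95427e+07.

E[X] = 43589145600 · (2/3)^{15} = 5877897625600/59049 ≈ 9.95427e+07.


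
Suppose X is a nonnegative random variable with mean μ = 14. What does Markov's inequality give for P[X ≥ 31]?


μ = E[X] = 14, a = 31.
Markov: P[X ≥ 31] ≤ μ/a = (14)/31 = 14/31.
Numerically: ≈ 0.45161.
(Since a = 31 > μ = 14.00000, the bound 14/31 is < 1 and informative.)

P[X ≥ 31] ≤ 14/31 ≈ 0.45161.


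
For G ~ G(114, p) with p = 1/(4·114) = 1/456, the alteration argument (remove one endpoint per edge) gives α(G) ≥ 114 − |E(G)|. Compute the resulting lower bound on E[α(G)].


E[|E(G)|] = C(114, 2)·p = 6441 · (1/456) = 113/8.
E[α(G)] ≥ n − E[|E(G)|] = 114 − 113/8 = 799/8.
Numerically: ≈ 99.875.
(This is only a lower bound; the true E[α(G)] may be larger.)

E[α(G)] ≥ 799/8 ≈ 99.875.


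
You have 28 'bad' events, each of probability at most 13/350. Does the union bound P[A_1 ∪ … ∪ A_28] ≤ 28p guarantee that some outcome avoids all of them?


Union bound: P[∪_{i=1}^{28} A_i] ≤ Σ_i P[A_i] ≤ 28·p = 28·(13/350) = 26/25.
Numerically: 26/25 ≈ 1.040000.
Is 26/25 < 1? NO.
Since the bound 26/25 is ≥ 1, the union bound is uninformative here; it does NOT by itself certify existence.

28·p = 26/25 ≈ 1.040000; existence NOT certified by the union bound.


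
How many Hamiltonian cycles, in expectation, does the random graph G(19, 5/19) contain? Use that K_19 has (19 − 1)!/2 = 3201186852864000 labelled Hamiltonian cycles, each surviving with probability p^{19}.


K_19 has (19 − 1)!/2 = 3201186852864000 labelled Hamiltonian cycles.
For each such Hamiltonian cycle H, let X_H = 1 if all 19 edges of H are present in G. Then P[X_H = 1] = p^{19} = (5/19)^{19} = 19073486328125/1978419655660313589123979.
By linearity of expectation: E[X] = Σ_H E[X_H] = 3201186852864000 · p^{19} = 3201186852864000 · 19073486328125/1978419655660313589123979 = 61057793671875000000000000000/1978419655660313589123979.
Numerically: E[X] ≈ 30862.

E[X] = 3201186852864000 · (5/19)^{19} = 61057793671875000000000000000/1978419655660313589123979 ≈ 30862.


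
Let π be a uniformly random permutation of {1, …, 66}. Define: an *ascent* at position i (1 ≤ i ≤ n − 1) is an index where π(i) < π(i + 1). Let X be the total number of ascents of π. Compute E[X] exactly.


Write X = Σ X_I over i = 1, …, 65, with X_I the indicator of one ascent.
There are 65 indicators.
For each fixed i, the pair (π(i), π(i+1)) is a uniformly random ordered pair of distinct values from {1, …, 66}; by symmetry P[π(i) < π(i+1)] = 1/2.
By linearity: E[X] = 65 · (1/2) = (66 − 1) · (1/2) = 65/2 ≈ 32.500000.

E[X] = 65/2 = 32.500000.


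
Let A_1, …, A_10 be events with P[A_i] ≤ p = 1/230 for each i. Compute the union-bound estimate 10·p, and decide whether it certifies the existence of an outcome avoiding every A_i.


Union bound: P[∪_{i=1}^{10} A_i] ≤ Σ_i P[A_i] ≤ 10·p = 10·(1/230) = 1/23.
Numerically: 1/23 ≈ 0.043.
Is 1/23 < 1? YES.
Since P[∪ A_i] ≤ 1/23 < 1, the complement has P[∩ A_i^c] ≥ 1 − 1/23 = 22/23 > 0, so some outcome avoids every A_i.

10·p = 1/23 ≈ 0.043; existence CERTIFIED by the union bound.


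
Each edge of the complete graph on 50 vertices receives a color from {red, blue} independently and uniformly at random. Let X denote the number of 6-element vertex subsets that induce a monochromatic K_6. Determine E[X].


Let X = Σ_S X_S over the C(50, 6) = 15890700 subsets S of size 6, where X_S = 1 if the K_6 on S is monochromatic.
For a fixed S, the K_6 on S has C(6, 2) = 15 edges. P[all 15 edges red] = (1/2)^15, and likewise for blue, so P[monochromatic] = 2·(1/2)^15 = 2^{1 − 15} = 1/16384.
By linearity: E[X] = C(50, 6) · 2^{1 − 15} = 15890700 · 1/16384 = 3972675/4096.
Numerically: E[X] ≈ 969.891357.

E[X] = C(50,6)·2^(1−C(6,2)) = 3972675/4096 ≈ 969.891357.


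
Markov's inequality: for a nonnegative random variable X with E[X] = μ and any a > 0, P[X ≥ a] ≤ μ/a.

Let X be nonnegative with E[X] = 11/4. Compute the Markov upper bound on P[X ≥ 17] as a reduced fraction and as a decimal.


μ = E[X] = 11/4, a = 17.
Markov: P[X ≥ 17] ≤ μ/a = (11/4)/17 = 11/68.
Numerically: ≈ 0.1618.
(Since a = 17 > μ = 2.7500, the bound 11/68 is < 1 and informative.)

P[X ≥ 17] ≤ 11/68 ≈ 0.1618.


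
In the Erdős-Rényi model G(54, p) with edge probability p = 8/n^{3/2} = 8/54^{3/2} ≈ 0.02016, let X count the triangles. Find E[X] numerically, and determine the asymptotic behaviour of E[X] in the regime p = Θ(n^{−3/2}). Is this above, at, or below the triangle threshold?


Number of potential triangles: C(54, 3) = 24804.
Each occurs with probability p³ ≈ (0.02016)³ ≈ 8.194039e-06.
By linearity: E[X] = C(54, 3)·p³ ≈ 24804 · 8.194039e-06 ≈ 0.2032.
Since α = 3/2 > 1, p = c/n^{3/2} = o(1/n) is below the triangle threshold p ~ 1/n. Asymptotically E[X] ~ (c³/6)·n^{3(1−α)} = (8³/6)·n^{-1.5} → 0, so by Markov's inequality G has no triangles w.h.p.

E[X] ≈ 0.2032; in regime p = Θ(1/n^{3/2}) E[X] tends to 0 (below the triangle threshold p ~ 1/n).


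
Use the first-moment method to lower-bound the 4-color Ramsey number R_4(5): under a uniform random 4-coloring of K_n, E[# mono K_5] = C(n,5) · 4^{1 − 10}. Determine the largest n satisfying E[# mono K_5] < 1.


We need C(n, 5) · 4^{1 − 10} < 1, i.e. C(n, 5) < 4^{10 − 1} = 262144.
Check values of n near the boundary:
  n = 28: C(28, 5) = 98280; 98280 < 262144? YES
  n = 29: C(29, 5) = 118755; 118755 < 262144? YES
  n = 30: C(30, 5) = 142506; 142506 < 262144? YES
  n = 31: C(31, 5) = 169911; 169911 < 262144? YES
  n = 32: C(32, 5) = 201376; 201376 < 262144? YES
  n = 33: C(33, 5) = 237336; 237336 < 262144? YES
  n = 34: C(34, 5) = 278256; 278256 < 262144? NO
  n = 35: C(35, 5) = 324632; 324632 < 262144? NO
The largest n with C(n, 5) < 262144 is n = 33 (where E[X] = 29667/32768 ≈ 0.9053650). Hence R_4(5) > 33, i.e. R_4(5) ≥ 34.

Largest n = 33; hence R_4(5) > 33.


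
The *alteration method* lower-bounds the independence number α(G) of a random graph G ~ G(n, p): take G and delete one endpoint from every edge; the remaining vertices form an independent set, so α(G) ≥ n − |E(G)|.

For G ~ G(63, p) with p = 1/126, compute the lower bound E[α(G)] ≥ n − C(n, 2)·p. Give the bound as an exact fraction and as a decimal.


E[|E(G)|] = C(63, 2)·p = 1953 · (1/126) = 31/2.
E[α(G)] ≥ n − E[|E(G)|] = 63 − 31/2 = 95/2.
Numerically: ≈ 47.50000.
(This is only a lower bound; the true E[α(G)] may be larger.)

E[α(G)] ≥ 95/2 ≈ 47.50000.


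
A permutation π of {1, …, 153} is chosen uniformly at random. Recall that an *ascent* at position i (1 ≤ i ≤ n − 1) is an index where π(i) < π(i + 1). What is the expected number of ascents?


Write X = Σ X_I over i = 1, …, 152, with X_I the indicator of one ascent.
There are 152 indicators.
For each fixed i, the pair (π(i), π(i+1)) is a uniformly random ordered pair of distinct values from {1, …, 153}; by symmetry P[π(i) < π(i+1)] = 1/2.
By linearity: E[X] = 152 · (1/2) = (153 − 1) · (1/2) = 76 ≈ 76.000000.

E[X] = 76 = 76.000000.


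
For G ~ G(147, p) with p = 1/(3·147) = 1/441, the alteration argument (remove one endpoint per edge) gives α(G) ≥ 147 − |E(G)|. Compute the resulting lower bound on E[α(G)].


E[|E(G)|] = C(147, 2)·p = 10731 · (1/441) = 73/3.
E[α(G)] ≥ n − E[|E(G)|] = 147 − 73/3 = 368/3.
Numerically: ≈ 122.6667.
(This is only a lower bound; the true E[α(G)] may be larger.)

E[α(G)] ≥ 368/3 ≈ 122.6667.


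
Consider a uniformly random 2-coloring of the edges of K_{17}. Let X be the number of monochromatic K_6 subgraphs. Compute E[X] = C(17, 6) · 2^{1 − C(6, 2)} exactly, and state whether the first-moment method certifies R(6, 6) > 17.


E[X] = C(17, 6) · 2^{1 − 15} = 12376 · 2^{−14} = 12376/16384.
As a reduced fraction: E[X] = 1547/2048 ≈ 0.7554.
Is E[X] < 1? YES.
Since E[X] < 1, there exists a 2-coloring of K_{17} with no monochromatic K_6; hence R(6, 6) > 17.

E[X] = 1547/2048 ≈ 0.7554; E[X] < 1, so R(6, 6) > 17.


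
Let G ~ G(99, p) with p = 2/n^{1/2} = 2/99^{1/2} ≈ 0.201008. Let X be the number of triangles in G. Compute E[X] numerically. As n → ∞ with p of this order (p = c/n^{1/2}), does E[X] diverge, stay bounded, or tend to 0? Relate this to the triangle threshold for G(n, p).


Number of potential triangles: C(99, 3) = 156849.
Each occurs with probability p³ ≈ (0.201008)³ ≈ 8.12151770e-03.
By linearity: E[X] = C(99, 3)·p³ ≈ 156849 · 8.12151770e-03 ≈ 1273.851930.
Since α = 1/2 < 1, p = c/n^{1/2} ≫ 1/n is above the triangle threshold p ~ 1/n. Asymptotically E[X] ~ (c³/6)·n^{3(1−α)} = (2³/6)·n^{1.5} → ∞; triangles are abundant w.h.p.

E[X] ≈ 1273.851930; in regime p = Θ(1/n^{1/2}) E[X] diverges (above the triangle threshold p ~ 1/n).


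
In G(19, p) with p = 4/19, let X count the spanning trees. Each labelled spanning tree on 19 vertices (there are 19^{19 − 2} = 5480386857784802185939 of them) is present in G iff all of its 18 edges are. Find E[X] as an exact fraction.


K_19 has 19^{19 − 2} = 5480386857784802185939 labelled spanning trees.
For each such spanning tree H, let X_H = 1 if all 18 edges of H are present in G. Then P[X_H = 1] = p^{18} = (4/19)^{18} = 68719476736/104127350297911241532841.
By linearity of expectation: E[X] = Σ_H E[X_H] = 5480386857784802185939 · p^{18} = 5480386857784802185939 · 68719476736/104127350297911241532841 = 68719476736/19.
Numerically: E[X] ≈ 3.61681e+09.

E[X] = 5480386857784802185939 · (4/19)^{18} = 68719476736/19 ≈ 3.61681e+09.


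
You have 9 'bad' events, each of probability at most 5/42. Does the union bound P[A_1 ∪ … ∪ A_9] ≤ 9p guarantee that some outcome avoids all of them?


Union bound: P[∪_{i=1}^{9} A_i] ≤ Σ_i P[A_i] ≤ 9·p = 9·(5/42) = 15/14.
Numerically: 15/14 ≈ 1.0714286.
Is 15/14 < 1? NO.
Since the bound 15/14 is ≥ 1, the union bound is uninformative here; it does NOT by itself certify existence.

9·p = 15/14 ≈ 1.0714286; existence NOT certified by the union bound.


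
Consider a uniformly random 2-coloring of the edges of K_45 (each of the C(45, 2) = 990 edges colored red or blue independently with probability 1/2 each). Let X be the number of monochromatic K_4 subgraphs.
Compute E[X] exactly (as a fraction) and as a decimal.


Let X = Σ_S X_S over the C(45, 4) = 148995 subsets S of size 4, where X_S = 1 if the K_4 on S is monochromatic.
For a fixed S, the K_4 on S has C(4, 2) = 6 edges. P[all 6 edges red] = (1/2)^6, and likewise for blue, so P[monochromatic] = 2·(1/2)^6 = 2^{1 − 6} = 1/32.
By linearity of expectation: E[X] = C(45, 4) · 2^{1 − 6} = 148995 · 1/32 = 148995/32.
Numerically: E[X] ≈ 4656.094.

E[X] = C(45,4)·2^(1−C(4,2)) = 148995/32 ≈ 4656.094.


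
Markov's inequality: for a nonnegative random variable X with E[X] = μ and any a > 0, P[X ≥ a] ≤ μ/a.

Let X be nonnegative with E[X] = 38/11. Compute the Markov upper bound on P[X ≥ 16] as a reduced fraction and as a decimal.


μ = E[X] = 38/11, a = 16.
Markov: P[X ≥ 16] ≤ μ/a = (38/11)/16 = 19/88.
Numerically: ≈ 0.216.
(Since a = 16 > μ = 3.455, the bound 19/88 is < 1 and informative.)

P[X ≥ 16] ≤ 19/88 ≈ 0.216.


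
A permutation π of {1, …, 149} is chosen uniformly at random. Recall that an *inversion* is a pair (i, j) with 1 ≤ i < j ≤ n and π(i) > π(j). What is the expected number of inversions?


Write X = Σ X_I over the C(149, 2) = 11026 pairs i < j, with X_I the indicator of one inversion.
There are 11026 indicators.
For each fixed pair i < j, the values π(i) and π(j) are two distinct elements of {1, …, 149} in uniformly random order; by symmetry P[π(i) > π(j)] = 1/2.
By linearity: E[X] = 11026 · (1/2) = C(149, 2) · (1/2) = 11026/2 = 5513 ≈ 5513.000000.

E[X] = 5513 = 5513.000000.


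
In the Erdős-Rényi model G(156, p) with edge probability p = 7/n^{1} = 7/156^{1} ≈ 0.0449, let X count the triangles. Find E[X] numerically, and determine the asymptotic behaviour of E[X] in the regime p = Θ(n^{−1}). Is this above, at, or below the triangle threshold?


Number of potential triangles: C(156, 3) = 620620.
Each occurs with probability p³ ≈ (0.0449)³ ≈ 9.03484e-05.
By linearity: E[X] = C(156, 3)·p³ ≈ 620620 · 9.03484e-05 ≈ 56.072.
Here α = 1, so p = 7/n is exactly at the triangle threshold p ~ 1/n. Asymptotically E[X] → c³/6 = 7³/6 = 343/6 ≈ 57.167, a bounded constant. In this regime the triangle count is asymptotically Poisson(c³/6).

E[X] ≈ 56.072; in regime p = Θ(1/n^{1}) E[X] stays bounded (at the triangle threshold p ~ 1/n).
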